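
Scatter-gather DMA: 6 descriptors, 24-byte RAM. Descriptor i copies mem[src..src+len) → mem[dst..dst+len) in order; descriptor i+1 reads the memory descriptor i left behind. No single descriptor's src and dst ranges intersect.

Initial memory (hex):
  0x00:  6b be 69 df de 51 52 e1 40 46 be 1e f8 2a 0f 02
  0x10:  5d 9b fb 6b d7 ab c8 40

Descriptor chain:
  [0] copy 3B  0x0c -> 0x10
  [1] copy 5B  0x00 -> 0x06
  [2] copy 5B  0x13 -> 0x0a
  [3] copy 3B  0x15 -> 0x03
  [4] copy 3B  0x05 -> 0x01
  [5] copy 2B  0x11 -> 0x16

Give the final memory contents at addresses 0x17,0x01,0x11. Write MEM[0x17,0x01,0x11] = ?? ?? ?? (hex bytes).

MEM[0x17,0x01,0x11] = 0f 40 2a

  after D0: wrote 3B at 0x10 = f82a0f
  after D1: wrote 5B at 0x06 = 6bbe69dfde
  after D2: wrote 5B at 0x0a = 6bd7abc840
  after D3: wrote 3B at 0x03 = abc840
  after D4: wrote 3B at 0x01 = 406bbe
  after D5: wrote 2B at 0x16 = 2a0f
query mem[0x17]=0x0f, mem[0x01]=0x40, mem[0x11]=0x2a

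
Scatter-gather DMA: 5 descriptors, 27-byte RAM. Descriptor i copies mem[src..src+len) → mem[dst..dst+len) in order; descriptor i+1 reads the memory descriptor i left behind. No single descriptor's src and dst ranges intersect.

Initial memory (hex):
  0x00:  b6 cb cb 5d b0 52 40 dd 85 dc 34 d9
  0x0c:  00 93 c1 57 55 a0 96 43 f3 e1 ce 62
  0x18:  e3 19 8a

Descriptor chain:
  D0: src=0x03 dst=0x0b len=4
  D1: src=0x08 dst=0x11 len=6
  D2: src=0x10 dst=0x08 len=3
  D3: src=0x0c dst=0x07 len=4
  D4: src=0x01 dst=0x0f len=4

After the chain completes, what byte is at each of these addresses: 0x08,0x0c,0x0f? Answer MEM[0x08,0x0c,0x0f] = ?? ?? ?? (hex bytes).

MEM[0x08,0x0c,0x0f] = 52 b0 cb

[0] 0x03->0x0b len=4 : 5d b0 52 40
[1] 0x08->0x11 len=6 : 85 dc 34 5d b0 52
[2] 0x10->0x08 len=3 : 55 85 dc
[3] 0x0c->0x07 len=4 : b0 52 40 57
[4] 0x01->0x0f len=4 : cb cb 5d b0
query mem[0x08]=0x52, mem[0x0c]=0xb0, mem[0x0f]=0xcb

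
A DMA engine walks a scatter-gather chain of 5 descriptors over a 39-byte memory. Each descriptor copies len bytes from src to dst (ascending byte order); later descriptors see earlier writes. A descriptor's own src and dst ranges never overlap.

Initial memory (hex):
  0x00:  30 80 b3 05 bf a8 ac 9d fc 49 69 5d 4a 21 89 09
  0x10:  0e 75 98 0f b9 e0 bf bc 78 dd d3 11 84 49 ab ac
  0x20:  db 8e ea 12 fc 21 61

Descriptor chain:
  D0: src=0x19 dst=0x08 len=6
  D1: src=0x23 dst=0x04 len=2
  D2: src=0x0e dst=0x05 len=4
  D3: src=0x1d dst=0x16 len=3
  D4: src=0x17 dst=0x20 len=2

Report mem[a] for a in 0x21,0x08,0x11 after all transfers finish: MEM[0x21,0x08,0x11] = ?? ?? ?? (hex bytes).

MEM[0x21,0x08,0x11] = ac 75 75

  after D0: wrote 6B at 0x08 = ddd3118449ab
  after D1: wrote 2B at 0x04 = 12fc
  after D2: wrote 4B at 0x05 = 89090e75
  after D3: wrote 3B at 0x16 = 49abac
  after D4: wrote 2B at 0x20 = abac
query mem[0x21]=0xac, mem[0x08]=0x75, mem[0x11]=0x75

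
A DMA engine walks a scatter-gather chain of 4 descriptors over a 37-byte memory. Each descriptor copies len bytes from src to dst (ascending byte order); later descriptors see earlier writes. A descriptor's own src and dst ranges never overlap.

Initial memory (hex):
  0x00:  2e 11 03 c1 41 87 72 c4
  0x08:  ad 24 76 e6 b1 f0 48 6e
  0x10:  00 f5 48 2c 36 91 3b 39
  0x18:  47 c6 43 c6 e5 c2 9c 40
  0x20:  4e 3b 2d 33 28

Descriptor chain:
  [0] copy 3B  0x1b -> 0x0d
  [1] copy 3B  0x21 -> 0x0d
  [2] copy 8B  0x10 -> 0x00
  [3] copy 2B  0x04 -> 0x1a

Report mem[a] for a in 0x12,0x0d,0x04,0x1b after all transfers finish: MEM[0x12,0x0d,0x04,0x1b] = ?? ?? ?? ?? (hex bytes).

MEM[0x12,0x0d,0x04,0x1b] = 48 3b 36 91

D0: mem[0x0d..0x0f] <- [c6 e5 c2]
D1: mem[0x0d..0x0f] <- [3b 2d 33]
D2: mem[0x00..0x07] <- [00 f5 48 2c 36 91 3b 39]
D3: mem[0x1a..0x1b] <- [36 91]
query mem[0x12]=0x48, mem[0x0d]=0x3b, mem[0x04]=0x36, mem[0x1b]=0x91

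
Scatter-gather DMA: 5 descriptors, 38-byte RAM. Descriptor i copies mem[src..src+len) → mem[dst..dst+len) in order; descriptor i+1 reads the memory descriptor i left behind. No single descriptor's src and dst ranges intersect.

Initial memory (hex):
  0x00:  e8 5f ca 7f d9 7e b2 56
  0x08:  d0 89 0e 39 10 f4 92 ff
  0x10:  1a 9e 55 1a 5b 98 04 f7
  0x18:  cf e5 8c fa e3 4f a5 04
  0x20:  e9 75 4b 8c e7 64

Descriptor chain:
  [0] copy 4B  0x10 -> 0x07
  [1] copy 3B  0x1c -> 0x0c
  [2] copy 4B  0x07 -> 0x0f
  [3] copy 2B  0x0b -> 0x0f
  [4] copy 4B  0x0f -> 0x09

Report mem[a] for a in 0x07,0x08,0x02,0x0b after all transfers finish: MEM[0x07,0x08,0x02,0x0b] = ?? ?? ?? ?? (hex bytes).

MEM[0x07,0x08,0x02,0x0b] = 1a 9e ca 55

D0: mem[0x07..0x0a] <- [1a 9e 55 1a]
D1: mem[0x0c..0x0e] <- [e3 4f a5]
D2: mem[0x0f..0x12] <- [1a 9e 55 1a]
D3: mem[0x0f..0x10] <- [39 e3]
D4: mem[0x09..0x0c] <- [39 e3 55 1a]
query mem[0x07]=0x1a, mem[0x08]=0x9e, mem[0x02]=0xca, mem[0x0b]=0x55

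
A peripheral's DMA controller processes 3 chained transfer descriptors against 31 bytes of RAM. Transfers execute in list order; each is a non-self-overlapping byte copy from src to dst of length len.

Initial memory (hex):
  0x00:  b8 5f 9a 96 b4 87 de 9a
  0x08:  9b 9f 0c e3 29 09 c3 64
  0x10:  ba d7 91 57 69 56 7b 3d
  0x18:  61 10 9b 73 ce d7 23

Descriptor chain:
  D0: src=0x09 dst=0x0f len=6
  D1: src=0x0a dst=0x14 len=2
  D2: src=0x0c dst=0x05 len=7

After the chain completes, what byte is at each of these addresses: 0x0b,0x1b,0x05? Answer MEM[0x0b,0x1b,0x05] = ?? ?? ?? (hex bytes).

MEM[0x0b,0x1b,0x05] = 29 73 29

#0 dst[0x0f+6] := {0x9f,0x0c,0xe3,0x29,0x09,0xc3}
#1 dst[0x14+2] := {0x0c,0xe3}
#2 dst[0x05+7] := {0x29,0x09,0xc3,0x9f,0x0c,0xe3,0x29}
query mem[0x0b]=0x29, mem[0x1b]=0x73, mem[0x05]=0x29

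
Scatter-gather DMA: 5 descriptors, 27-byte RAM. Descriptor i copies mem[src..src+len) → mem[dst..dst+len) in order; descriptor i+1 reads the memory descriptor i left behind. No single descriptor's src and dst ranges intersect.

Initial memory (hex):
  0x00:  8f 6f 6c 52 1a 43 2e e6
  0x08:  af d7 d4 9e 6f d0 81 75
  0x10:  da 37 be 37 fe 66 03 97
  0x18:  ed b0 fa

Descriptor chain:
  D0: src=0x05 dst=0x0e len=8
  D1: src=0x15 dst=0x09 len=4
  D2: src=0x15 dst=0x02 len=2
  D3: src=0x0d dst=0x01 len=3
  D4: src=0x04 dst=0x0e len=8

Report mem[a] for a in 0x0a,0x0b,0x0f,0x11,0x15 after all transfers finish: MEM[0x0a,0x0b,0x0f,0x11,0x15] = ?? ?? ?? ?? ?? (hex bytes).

D0: mem[0x0e..0x15] <- [43 2e e6 af d7 d4 9e 6f]
D1: mem[0x09..0x0c] <- [6f 03 97 ed]
D2: mem[0x02..0x03] <- [6f 03]
D3: mem[0x01..0x03] <- [d0 43 2e]
D4: mem[0x0e..0x15] <- [1a 43 2e e6 af 6f 03 97]
query mem[0x0a]=0x03, mem[0x0b]=0x97, mem[0x0f]=0x43, mem[0x11]=0xe6, mem[0x15]=0x97

MEM[0x0a,0x0b,0x0f,0x11,0x15] = 03 97 43 e6 97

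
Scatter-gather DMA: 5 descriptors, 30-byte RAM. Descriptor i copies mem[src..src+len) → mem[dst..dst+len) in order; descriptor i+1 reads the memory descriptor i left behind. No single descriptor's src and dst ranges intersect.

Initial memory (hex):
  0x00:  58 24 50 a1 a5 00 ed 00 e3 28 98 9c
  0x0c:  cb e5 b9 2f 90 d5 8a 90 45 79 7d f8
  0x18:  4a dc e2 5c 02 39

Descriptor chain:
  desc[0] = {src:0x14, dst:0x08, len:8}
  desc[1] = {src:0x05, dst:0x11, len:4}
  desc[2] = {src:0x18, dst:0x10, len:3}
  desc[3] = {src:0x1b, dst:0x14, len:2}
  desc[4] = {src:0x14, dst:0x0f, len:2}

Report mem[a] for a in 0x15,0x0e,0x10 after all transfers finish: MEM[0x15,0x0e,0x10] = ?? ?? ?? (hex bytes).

D0: mem[0x08..0x0f] <- [45 79 7d f8 4a dc e2 5c]
D1: mem[0x11..0x14] <- [00 ed 00 45]
D2: mem[0x10..0x12] <- [4a dc e2]
D3: mem[0x14..0x15] <- [5c 02]
D4: mem[0x0f..0x10] <- [5c 02]
query mem[0x15]=0x02, mem[0x0e]=0xe2, mem[0x10]=0x02

MEM[0x15,0x0e,0x10] = 02 e2 02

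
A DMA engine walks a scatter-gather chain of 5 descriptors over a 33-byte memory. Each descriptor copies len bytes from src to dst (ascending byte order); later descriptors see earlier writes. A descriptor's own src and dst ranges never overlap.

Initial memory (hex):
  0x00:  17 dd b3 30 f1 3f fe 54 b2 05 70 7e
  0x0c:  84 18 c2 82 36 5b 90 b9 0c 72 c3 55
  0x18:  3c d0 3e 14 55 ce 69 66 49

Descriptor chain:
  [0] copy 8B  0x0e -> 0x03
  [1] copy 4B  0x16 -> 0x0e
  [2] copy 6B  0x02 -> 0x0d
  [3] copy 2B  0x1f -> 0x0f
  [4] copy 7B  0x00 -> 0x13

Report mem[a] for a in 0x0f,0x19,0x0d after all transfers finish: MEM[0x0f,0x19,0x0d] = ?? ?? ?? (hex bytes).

#0 dst[0x03+8] := {0xc2,0x82,0x36,0x5b,0x90,0xb9,0x0c,0x72}
#1 dst[0x0e+4] := {0xc3,0x55,0x3c,0xd0}
#2 dst[0x0d+6] := {0xb3,0xc2,0x82,0x36,0x5b,0x90}
#3 dst[0x0f+2] := {0x66,0x49}
#4 dst[0x13+7] := {0x17,0xdd,0xb3,0xc2,0x82,0x36,0x5b}
query mem[0x0f]=0x66, mem[0x19]=0x5b, mem[0x0d]=0xb3

MEM[0x0f,0x19,0x0d] = 66 5b b3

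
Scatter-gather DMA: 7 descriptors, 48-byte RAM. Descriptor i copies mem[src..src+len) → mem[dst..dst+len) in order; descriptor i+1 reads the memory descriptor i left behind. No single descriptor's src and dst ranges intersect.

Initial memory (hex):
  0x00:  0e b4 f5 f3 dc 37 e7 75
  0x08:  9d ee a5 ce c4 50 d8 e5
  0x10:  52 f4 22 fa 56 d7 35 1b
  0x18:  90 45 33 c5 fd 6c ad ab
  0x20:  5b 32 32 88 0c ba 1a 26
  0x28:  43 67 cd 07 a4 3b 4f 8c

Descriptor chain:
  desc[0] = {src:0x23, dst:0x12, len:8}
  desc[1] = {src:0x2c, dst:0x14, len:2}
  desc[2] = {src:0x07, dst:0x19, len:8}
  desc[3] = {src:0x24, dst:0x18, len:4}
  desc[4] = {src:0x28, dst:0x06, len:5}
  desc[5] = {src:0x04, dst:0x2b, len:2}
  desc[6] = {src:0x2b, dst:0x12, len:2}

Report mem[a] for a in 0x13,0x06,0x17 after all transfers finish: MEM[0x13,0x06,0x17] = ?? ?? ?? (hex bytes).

MEM[0x13,0x06,0x17] = 37 43 43

D0: mem[0x12..0x19] <- [88 0c ba 1a 26 43 67 cd]
D1: mem[0x14..0x15] <- [a4 3b]
D2: mem[0x19..0x20] <- [75 9d ee a5 ce c4 50 d8]
D3: mem[0x18..0x1b] <- [0c ba 1a 26]
D4: mem[0x06..0x0a] <- [43 67 cd 07 a4]
D5: mem[0x2b..0x2c] <- [dc 37]
D6: mem[0x12..0x13] <- [dc 37]
query mem[0x13]=0x37, mem[0x06]=0x43, mem[0x17]=0x43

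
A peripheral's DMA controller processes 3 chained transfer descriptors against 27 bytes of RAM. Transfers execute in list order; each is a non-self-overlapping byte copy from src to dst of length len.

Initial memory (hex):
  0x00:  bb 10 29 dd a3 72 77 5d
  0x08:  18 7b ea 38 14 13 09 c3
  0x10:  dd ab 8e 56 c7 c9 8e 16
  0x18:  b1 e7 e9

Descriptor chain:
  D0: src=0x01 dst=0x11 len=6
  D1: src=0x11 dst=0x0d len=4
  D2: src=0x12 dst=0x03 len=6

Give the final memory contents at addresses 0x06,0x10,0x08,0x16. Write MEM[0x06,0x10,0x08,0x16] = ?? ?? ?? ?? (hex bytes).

MEM[0x06,0x10,0x08,0x16] = 72 a3 16 77

D0: mem[0x11..0x16] <- [10 29 dd a3 72 77]
D1: mem[0x0d..0x10] <- [10 29 dd a3]
D2: mem[0x03..0x08] <- [29 dd a3 72 77 16]
query mem[0x06]=0x72, mem[0x10]=0xa3, mem[0x08]=0x16, mem[0x16]=0x77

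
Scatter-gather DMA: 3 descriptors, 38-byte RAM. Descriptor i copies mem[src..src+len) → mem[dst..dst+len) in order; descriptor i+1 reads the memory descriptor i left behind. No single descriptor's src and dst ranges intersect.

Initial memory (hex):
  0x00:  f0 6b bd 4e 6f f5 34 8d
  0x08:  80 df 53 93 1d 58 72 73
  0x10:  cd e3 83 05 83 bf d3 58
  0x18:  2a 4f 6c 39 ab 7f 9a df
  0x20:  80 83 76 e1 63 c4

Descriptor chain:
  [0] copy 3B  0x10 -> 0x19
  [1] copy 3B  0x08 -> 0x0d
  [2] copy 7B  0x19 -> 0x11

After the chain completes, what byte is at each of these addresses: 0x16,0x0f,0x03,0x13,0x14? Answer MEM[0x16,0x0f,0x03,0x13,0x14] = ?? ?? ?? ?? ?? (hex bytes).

MEM[0x16,0x0f,0x03,0x13,0x14] = 9a 53 4e 83 ab

#0 dst[0x19+3] := {0xcd,0xe3,0x83}
#1 dst[0x0d+3] := {0x80,0xdf,0x53}
#2 dst[0x11+7] := {0xcd,0xe3,0x83,0xab,0x7f,0x9a,0xdf}
query mem[0x16]=0x9a, mem[0x0f]=0x53, mem[0x03]=0x4e, mem[0x13]=0x83, mem[0x14]=0xab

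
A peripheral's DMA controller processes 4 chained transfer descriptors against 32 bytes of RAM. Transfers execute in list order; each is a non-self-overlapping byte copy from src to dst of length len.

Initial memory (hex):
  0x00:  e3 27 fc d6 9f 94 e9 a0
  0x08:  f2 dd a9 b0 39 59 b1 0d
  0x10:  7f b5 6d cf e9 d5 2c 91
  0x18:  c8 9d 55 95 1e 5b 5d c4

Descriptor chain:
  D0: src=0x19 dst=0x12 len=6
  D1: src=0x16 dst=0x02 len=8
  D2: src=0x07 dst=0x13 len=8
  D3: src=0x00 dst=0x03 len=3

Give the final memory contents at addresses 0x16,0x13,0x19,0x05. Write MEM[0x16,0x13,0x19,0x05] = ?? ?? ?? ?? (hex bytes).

MEM[0x16,0x13,0x19,0x05] = a9 95 59 5b

[0] 0x19->0x12 len=6 : 9d 55 95 1e 5b 5d
[1] 0x16->0x02 len=8 : 5b 5d c8 9d 55 95 1e 5b
[2] 0x07->0x13 len=8 : 95 1e 5b a9 b0 39 59 b1
[3] 0x00->0x03 len=3 : e3 27 5b
query mem[0x16]=0xa9, mem[0x13]=0x95, mem[0x19]=0x59, mem[0x05]=0x5b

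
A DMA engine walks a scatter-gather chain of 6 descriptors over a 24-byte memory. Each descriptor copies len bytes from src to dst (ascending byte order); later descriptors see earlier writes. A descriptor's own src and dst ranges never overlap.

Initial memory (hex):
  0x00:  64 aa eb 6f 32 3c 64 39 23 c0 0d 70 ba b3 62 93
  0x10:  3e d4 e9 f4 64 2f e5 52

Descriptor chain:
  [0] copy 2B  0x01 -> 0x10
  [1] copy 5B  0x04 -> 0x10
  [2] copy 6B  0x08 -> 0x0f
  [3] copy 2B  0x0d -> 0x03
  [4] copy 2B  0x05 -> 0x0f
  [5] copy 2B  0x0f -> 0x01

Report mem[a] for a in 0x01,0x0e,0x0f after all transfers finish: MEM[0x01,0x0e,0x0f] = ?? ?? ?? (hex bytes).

MEM[0x01,0x0e,0x0f] = 3c 62 3c

[0] 0x01->0x10 len=2 : aa eb
[1] 0x04->0x10 len=5 : 32 3c 64 39 23
[2] 0x08->0x0f len=6 : 23 c0 0d 70 ba b3
[3] 0x0d->0x03 len=2 : b3 62
[4] 0x05->0x0f len=2 : 3c 64
[5] 0x0f->0x01 len=2 : 3c 64
query mem[0x01]=0x3c, mem[0x0e]=0x62, mem[0x0f]=0x3c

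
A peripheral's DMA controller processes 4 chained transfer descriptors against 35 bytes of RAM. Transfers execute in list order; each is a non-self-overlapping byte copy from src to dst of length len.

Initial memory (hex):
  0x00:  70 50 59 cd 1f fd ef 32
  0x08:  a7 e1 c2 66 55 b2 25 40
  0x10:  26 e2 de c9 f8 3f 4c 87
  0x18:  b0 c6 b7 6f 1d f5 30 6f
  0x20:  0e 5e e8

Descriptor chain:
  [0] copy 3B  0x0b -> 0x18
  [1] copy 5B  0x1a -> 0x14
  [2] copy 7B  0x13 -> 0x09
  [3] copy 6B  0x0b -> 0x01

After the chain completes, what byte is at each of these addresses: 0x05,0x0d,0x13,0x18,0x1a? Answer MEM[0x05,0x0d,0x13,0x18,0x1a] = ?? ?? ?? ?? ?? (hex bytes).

[0] 0x0b->0x18 len=3 : 66 55 b2
[1] 0x1a->0x14 len=5 : b2 6f 1d f5 30
[2] 0x13->0x09 len=7 : c9 b2 6f 1d f5 30 55
[3] 0x0b->0x01 len=6 : 6f 1d f5 30 55 26
query mem[0x05]=0x55, mem[0x0d]=0xf5, mem[0x13]=0xc9, mem[0x18]=0x30, mem[0x1a]=0xb2

MEM[0x05,0x0d,0x13,0x18,0x1a] = 55 f5 c9 30 b2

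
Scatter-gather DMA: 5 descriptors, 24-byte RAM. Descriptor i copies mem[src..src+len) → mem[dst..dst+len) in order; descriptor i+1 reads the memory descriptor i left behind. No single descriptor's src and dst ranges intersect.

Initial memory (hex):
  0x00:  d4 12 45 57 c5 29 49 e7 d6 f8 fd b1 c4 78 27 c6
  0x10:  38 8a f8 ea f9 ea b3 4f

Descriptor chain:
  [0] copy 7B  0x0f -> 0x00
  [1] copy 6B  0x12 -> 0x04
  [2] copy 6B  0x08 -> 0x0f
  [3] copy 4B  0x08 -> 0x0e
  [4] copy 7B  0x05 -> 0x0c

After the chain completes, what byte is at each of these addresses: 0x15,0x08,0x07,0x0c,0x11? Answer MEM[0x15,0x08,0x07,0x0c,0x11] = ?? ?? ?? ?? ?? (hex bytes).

MEM[0x15,0x08,0x07,0x0c,0x11] = ea b3 ea ea fd

[0] 0x0f->0x00 len=7 : c6 38 8a f8 ea f9 ea
[1] 0x12->0x04 len=6 : f8 ea f9 ea b3 4f
[2] 0x08->0x0f len=6 : b3 4f fd b1 c4 78
[3] 0x08->0x0e len=4 : b3 4f fd b1
[4] 0x05->0x0c len=7 : ea f9 ea b3 4f fd b1
query mem[0x15]=0xea, mem[0x08]=0xb3, mem[0x07]=0xea, mem[0x0c]=0xea, mem[0x11]=0xfd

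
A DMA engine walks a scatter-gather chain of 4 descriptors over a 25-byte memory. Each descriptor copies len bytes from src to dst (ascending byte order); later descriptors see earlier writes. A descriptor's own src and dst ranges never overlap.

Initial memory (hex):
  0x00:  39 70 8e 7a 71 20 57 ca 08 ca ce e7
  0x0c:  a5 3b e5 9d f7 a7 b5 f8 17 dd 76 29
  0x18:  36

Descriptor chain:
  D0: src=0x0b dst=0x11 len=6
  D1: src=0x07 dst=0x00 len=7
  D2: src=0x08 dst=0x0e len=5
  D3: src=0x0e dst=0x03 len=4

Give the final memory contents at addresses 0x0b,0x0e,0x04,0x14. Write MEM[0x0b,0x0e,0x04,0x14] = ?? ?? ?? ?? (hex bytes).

#0 dst[0x11+6] := {0xe7,0xa5,0x3b,0xe5,0x9d,0xf7}
#1 dst[0x00+7] := {0xca,0x08,0xca,0xce,0xe7,0xa5,0x3b}
#2 dst[0x0e+5] := {0x08,0xca,0xce,0xe7,0xa5}
#3 dst[0x03+4] := {0x08,0xca,0xce,0xe7}
query mem[0x0b]=0xe7, mem[0x0e]=0x08, mem[0x04]=0xca, mem[0x14]=0xe5

MEM[0x0b,0x0e,0x04,0x14] = e7 08 ca e5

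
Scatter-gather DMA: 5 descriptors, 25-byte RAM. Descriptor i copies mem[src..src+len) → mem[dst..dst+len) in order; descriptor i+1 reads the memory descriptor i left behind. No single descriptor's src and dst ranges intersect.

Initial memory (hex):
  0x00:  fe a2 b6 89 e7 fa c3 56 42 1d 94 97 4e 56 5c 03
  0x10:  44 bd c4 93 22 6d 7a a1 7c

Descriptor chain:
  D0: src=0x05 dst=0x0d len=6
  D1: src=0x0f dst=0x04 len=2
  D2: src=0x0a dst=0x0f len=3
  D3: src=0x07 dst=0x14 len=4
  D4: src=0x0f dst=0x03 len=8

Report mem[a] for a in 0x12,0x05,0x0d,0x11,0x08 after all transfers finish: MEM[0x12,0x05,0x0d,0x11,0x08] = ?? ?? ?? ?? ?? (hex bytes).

  after D0: wrote 6B at 0x0d = fac356421d94
  after D1: wrote 2B at 0x04 = 5642
  after D2: wrote 3B at 0x0f = 94974e
  after D3: wrote 4B at 0x14 = 56421d94
  after D4: wrote 8B at 0x03 = 94974e949356421d
query mem[0x12]=0x94, mem[0x05]=0x4e, mem[0x0d]=0xfa, mem[0x11]=0x4e, mem[0x08]=0x56

MEM[0x12,0x05,0x0d,0x11,0x08] = 94 4e fa 4e 56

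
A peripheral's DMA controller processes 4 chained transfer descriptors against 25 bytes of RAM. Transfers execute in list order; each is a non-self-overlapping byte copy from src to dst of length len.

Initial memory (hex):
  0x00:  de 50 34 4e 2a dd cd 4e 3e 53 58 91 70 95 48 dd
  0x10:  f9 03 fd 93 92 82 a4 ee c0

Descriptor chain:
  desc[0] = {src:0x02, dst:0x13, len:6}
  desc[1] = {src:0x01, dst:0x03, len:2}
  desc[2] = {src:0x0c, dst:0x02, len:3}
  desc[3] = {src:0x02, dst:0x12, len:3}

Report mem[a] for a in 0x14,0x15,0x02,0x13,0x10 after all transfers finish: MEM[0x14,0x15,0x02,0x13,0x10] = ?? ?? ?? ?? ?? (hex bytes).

D0: mem[0x13..0x18] <- [34 4e 2a dd cd 4e]
D1: mem[0x03..0x04] <- [50 34]
D2: mem[0x02..0x04] <- [70 95 48]
D3: mem[0x12..0x14] <- [70 95 48]
query mem[0x14]=0x48, mem[0x15]=0x2a, mem[0x02]=0x70, mem[0x13]=0x95, mem[0x10]=0xf9

MEM[0x14,0x15,0x02,0x13,0x10] = 48 2a 70 95 f9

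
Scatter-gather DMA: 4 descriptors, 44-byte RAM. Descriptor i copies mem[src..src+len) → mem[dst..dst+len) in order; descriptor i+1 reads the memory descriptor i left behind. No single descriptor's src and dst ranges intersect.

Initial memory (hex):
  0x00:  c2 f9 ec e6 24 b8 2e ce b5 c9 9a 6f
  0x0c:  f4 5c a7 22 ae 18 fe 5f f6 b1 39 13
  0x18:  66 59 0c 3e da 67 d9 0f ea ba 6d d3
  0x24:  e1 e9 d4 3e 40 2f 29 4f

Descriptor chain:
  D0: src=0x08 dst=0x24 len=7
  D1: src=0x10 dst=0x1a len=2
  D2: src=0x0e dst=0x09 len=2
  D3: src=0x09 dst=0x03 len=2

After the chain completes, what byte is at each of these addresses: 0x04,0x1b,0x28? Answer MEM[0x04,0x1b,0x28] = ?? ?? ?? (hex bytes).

MEM[0x04,0x1b,0x28] = 22 18 f4

[0] 0x08->0x24 len=7 : b5 c9 9a 6f f4 5c a7
[1] 0x10->0x1a len=2 : ae 18
[2] 0x0e->0x09 len=2 : a7 22
[3] 0x09->0x03 len=2 : a7 22
query mem[0x04]=0x22, mem[0x1b]=0x18, mem[0x28]=0xf4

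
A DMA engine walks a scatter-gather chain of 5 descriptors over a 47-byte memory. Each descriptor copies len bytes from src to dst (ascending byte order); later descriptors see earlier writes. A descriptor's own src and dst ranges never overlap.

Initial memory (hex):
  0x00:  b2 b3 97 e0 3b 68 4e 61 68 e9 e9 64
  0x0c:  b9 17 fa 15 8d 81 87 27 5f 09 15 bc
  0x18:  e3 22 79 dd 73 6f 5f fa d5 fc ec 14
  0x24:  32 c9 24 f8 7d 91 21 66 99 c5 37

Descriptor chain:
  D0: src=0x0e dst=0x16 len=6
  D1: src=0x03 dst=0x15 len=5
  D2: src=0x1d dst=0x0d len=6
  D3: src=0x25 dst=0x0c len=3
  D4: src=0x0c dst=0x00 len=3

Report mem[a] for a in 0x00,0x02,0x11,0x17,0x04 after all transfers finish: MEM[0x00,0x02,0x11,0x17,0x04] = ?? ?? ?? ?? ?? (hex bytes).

  after D0: wrote 6B at 0x16 = fa158d818727
  after D1: wrote 5B at 0x15 = e03b684e61
  after D2: wrote 6B at 0x0d = 6f5ffad5fcec
  after D3: wrote 3B at 0x0c = c924f8
  after D4: wrote 3B at 0x00 = c924f8
query mem[0x00]=0xc9, mem[0x02]=0xf8, mem[0x11]=0xfc, mem[0x17]=0x68, mem[0x04]=0x3b

MEM[0x00,0x02,0x11,0x17,0x04] = c9 f8 fc 68 3b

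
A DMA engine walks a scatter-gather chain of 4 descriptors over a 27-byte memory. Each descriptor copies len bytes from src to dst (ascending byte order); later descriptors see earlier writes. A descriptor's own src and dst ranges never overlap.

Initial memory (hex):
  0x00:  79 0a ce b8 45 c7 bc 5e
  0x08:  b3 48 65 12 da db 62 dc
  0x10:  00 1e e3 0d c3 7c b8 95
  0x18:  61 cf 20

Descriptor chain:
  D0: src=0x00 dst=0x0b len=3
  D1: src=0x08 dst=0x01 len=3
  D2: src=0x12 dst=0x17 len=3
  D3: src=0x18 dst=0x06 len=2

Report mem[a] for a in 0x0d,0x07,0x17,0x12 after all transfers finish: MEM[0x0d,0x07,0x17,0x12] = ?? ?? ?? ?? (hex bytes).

MEM[0x0d,0x07,0x17,0x12] = ce c3 e3 e3

D0: mem[0x0b..0x0d] <- [79 0a ce]
D1: mem[0x01..0x03] <- [b3 48 65]
D2: mem[0x17..0x19] <- [e3 0d c3]
D3: mem[0x06..0x07] <- [0d c3]
query mem[0x0d]=0xce, mem[0x07]=0xc3, mem[0x17]=0xe3, mem[0x12]=0xe3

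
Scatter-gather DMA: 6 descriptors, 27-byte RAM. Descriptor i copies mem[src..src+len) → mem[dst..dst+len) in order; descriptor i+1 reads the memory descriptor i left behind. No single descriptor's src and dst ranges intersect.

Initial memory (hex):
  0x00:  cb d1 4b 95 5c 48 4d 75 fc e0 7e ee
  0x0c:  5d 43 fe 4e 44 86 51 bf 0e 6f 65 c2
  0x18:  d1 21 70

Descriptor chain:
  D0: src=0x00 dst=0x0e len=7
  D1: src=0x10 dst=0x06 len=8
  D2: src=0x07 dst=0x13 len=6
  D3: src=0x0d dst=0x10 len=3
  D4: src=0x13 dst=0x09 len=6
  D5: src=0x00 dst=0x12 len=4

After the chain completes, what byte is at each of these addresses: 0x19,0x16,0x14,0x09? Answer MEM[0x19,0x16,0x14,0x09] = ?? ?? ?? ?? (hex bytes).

MEM[0x19,0x16,0x14,0x09] = 21 4d 4b 95

  after D0: wrote 7B at 0x0e = cbd14b955c484d
  after D1: wrote 8B at 0x06 = 4b955c484d6f65c2
  after D2: wrote 6B at 0x13 = 955c484d6f65
  after D3: wrote 3B at 0x10 = c2cbd1
  after D4: wrote 6B at 0x09 = 955c484d6f65
  after D5: wrote 4B at 0x12 = cbd14b95
query mem[0x19]=0x21, mem[0x16]=0x4d, mem[0x14]=0x4b, mem[0x09]=0x95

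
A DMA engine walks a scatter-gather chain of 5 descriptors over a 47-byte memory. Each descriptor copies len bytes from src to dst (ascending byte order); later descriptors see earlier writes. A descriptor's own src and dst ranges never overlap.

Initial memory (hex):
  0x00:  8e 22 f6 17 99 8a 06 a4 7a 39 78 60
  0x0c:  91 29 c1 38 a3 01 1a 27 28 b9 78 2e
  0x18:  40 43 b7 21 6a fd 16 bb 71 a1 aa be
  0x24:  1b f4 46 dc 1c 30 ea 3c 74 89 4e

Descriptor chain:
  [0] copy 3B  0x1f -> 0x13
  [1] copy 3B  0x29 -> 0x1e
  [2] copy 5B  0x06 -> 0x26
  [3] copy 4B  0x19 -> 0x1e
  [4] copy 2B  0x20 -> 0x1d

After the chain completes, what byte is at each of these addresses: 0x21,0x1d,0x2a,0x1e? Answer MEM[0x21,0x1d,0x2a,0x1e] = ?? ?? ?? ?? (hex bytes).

MEM[0x21,0x1d,0x2a,0x1e] = 6a 21 78 6a

[0] 0x1f->0x13 len=3 : bb 71 a1
[1] 0x29->0x1e len=3 : 30 ea 3c
[2] 0x06->0x26 len=5 : 06 a4 7a 39 78
[3] 0x19->0x1e len=4 : 43 b7 21 6a
[4] 0x20->0x1d len=2 : 21 6a
query mem[0x21]=0x6a, mem[0x1d]=0x21, mem[0x2a]=0x78, mem[0x1e]=0x6a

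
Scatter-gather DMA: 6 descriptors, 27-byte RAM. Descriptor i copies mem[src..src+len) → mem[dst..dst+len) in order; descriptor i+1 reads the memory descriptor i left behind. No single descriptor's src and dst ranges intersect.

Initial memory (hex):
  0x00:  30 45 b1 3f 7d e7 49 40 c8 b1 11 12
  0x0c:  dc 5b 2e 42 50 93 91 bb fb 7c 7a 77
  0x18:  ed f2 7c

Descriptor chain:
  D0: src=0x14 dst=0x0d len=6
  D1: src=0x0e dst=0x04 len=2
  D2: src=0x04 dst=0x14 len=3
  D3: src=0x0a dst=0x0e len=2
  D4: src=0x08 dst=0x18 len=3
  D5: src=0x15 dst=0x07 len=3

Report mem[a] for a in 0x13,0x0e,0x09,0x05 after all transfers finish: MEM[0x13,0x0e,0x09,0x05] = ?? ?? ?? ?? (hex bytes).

[0] 0x14->0x0d len=6 : fb 7c 7a 77 ed f2
[1] 0x0e->0x04 len=2 : 7c 7a
[2] 0x04->0x14 len=3 : 7c 7a 49
[3] 0x0a->0x0e len=2 : 11 12
[4] 0x08->0x18 len=3 : c8 b1 11
[5] 0x15->0x07 len=3 : 7a 49 77
query mem[0x13]=0xbb, mem[0x0e]=0x11, mem[0x09]=0x77, mem[0x05]=0x7a

MEM[0x13,0x0e,0x09,0x05] = bb 11 77 7a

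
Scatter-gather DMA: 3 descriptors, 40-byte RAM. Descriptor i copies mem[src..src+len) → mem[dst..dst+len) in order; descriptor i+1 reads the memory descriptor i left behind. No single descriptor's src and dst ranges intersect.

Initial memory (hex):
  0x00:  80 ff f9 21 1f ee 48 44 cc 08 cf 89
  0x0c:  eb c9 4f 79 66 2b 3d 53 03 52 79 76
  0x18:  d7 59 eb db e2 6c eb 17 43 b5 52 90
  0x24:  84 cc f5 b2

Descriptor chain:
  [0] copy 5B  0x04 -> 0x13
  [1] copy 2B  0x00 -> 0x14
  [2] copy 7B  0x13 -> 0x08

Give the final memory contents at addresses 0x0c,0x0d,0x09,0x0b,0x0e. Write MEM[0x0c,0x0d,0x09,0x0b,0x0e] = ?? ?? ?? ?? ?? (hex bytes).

MEM[0x0c,0x0d,0x09,0x0b,0x0e] = cc d7 80 44 59

#0 dst[0x13+5] := {0x1f,0xee,0x48,0x44,0xcc}
#1 dst[0x14+2] := {0x80,0xff}
#2 dst[0x08+7] := {0x1f,0x80,0xff,0x44,0xcc,0xd7,0x59}
query mem[0x0c]=0xcc, mem[0x0d]=0xd7, mem[0x09]=0x80, mem[0x0b]=0x44, mem[0x0e]=0x59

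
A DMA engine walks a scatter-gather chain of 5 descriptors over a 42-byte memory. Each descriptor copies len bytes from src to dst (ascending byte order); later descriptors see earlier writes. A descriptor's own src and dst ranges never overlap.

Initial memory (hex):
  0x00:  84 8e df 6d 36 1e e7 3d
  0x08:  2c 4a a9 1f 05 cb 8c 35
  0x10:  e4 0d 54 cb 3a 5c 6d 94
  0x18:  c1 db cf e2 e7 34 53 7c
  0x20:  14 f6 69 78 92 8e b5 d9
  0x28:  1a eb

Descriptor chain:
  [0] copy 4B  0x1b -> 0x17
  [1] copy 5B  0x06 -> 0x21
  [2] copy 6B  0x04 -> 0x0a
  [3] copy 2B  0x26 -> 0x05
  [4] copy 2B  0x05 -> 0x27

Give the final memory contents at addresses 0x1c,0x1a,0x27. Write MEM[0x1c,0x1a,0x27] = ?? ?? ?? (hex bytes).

D0: mem[0x17..0x1a] <- [e2 e7 34 53]
D1: mem[0x21..0x25] <- [e7 3d 2c 4a a9]
D2: mem[0x0a..0x0f] <- [36 1e e7 3d 2c 4a]
D3: mem[0x05..0x06] <- [b5 d9]
D4: mem[0x27..0x28] <- [b5 d9]
query mem[0x1c]=0xe7, mem[0x1a]=0x53, mem[0x27]=0xb5

MEM[0x1c,0x1a,0x27] = e7 53 b5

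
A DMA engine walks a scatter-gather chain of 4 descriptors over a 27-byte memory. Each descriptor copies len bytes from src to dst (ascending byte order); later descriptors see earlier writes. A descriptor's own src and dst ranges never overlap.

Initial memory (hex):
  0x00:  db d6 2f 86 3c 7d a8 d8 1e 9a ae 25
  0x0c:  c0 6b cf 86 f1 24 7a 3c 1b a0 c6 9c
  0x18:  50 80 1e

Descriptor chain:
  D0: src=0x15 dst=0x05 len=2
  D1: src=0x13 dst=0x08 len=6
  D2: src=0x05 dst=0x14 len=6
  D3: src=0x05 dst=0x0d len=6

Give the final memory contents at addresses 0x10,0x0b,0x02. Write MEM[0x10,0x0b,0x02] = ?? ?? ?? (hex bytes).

MEM[0x10,0x0b,0x02] = 3c c6 2f

[0] 0x15->0x05 len=2 : a0 c6
[1] 0x13->0x08 len=6 : 3c 1b a0 c6 9c 50
[2] 0x05->0x14 len=6 : a0 c6 d8 3c 1b a0
[3] 0x05->0x0d len=6 : a0 c6 d8 3c 1b a0
query mem[0x10]=0x3c, mem[0x0b]=0xc6, mem[0x02]=0x2f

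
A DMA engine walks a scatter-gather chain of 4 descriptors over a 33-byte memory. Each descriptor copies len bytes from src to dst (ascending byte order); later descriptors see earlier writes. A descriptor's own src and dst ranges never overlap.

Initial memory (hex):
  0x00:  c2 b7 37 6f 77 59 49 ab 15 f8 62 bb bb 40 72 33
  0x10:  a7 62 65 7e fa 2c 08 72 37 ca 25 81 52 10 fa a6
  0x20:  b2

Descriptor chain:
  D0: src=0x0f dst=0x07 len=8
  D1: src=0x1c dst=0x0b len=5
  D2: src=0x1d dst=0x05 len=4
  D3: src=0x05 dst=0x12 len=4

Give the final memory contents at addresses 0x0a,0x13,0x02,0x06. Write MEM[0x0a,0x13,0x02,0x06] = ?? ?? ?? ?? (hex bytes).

D0: mem[0x07..0x0e] <- [33 a7 62 65 7e fa 2c 08]
D1: mem[0x0b..0x0f] <- [52 10 fa a6 b2]
D2: mem[0x05..0x08] <- [10 fa a6 b2]
D3: mem[0x12..0x15] <- [10 fa a6 b2]
query mem[0x0a]=0x65, mem[0x13]=0xfa, mem[0x02]=0x37, mem[0x06]=0xfa

MEM[0x0a,0x13,0x02,0x06] = 65 fa 37 fa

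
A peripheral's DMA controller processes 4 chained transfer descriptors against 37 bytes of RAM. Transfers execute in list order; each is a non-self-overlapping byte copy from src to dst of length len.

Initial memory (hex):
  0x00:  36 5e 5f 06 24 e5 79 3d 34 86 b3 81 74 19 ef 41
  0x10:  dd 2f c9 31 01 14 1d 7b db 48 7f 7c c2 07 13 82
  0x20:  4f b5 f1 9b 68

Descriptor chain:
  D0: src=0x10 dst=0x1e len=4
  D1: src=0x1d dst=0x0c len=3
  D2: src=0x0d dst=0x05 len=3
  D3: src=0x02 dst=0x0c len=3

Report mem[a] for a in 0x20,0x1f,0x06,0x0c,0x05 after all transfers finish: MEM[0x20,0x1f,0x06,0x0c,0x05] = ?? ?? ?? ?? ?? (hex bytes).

MEM[0x20,0x1f,0x06,0x0c,0x05] = c9 2f 2f 5f dd

[0] 0x10->0x1e len=4 : dd 2f c9 31
[1] 0x1d->0x0c len=3 : 07 dd 2f
[2] 0x0d->0x05 len=3 : dd 2f 41
[3] 0x02->0x0c len=3 : 5f 06 24
query mem[0x20]=0xc9, mem[0x1f]=0x2f, mem[0x06]=0x2f, mem[0x0c]=0x5f, mem[0x05]=0xdd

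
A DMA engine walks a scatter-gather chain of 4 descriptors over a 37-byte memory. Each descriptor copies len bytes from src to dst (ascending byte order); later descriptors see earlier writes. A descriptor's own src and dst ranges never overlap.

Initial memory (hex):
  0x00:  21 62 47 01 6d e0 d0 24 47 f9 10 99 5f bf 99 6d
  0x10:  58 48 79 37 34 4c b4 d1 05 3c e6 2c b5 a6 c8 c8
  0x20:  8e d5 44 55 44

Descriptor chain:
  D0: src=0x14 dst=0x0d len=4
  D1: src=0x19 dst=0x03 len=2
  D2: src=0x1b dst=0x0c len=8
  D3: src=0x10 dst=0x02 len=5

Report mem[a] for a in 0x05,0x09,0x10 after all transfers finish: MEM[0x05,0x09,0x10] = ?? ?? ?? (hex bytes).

MEM[0x05,0x09,0x10] = 44 f9 c8

  after D0: wrote 4B at 0x0d = 344cb4d1
  after D1: wrote 2B at 0x03 = 3ce6
  after D2: wrote 8B at 0x0c = 2cb5a6c8c88ed544
  after D3: wrote 5B at 0x02 = c88ed54434
query mem[0x05]=0x44, mem[0x09]=0xf9, mem[0x10]=0xc8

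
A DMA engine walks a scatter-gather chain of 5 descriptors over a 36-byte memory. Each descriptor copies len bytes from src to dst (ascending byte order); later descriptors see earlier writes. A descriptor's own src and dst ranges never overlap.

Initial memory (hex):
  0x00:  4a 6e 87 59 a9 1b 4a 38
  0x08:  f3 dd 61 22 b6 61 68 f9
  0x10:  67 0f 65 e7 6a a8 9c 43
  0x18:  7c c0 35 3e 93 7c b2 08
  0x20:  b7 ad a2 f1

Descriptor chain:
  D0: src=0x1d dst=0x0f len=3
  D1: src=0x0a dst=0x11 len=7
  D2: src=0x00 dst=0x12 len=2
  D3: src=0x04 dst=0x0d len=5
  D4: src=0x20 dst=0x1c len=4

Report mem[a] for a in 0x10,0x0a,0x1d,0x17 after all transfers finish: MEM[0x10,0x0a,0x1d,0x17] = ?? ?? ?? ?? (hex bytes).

MEM[0x10,0x0a,0x1d,0x17] = 38 61 ad b2

#0 dst[0x0f+3] := {0x7c,0xb2,0x08}
#1 dst[0x11+7] := {0x61,0x22,0xb6,0x61,0x68,0x7c,0xb2}
#2 dst[0x12+2] := {0x4a,0x6e}
#3 dst[0x0d+5] := {0xa9,0x1b,0x4a,0x38,0xf3}
#4 dst[0x1c+4] := {0xb7,0xad,0xa2,0xf1}
query mem[0x10]=0x38, mem[0x0a]=0x61, mem[0x1d]=0xad, mem[0x17]=0xb2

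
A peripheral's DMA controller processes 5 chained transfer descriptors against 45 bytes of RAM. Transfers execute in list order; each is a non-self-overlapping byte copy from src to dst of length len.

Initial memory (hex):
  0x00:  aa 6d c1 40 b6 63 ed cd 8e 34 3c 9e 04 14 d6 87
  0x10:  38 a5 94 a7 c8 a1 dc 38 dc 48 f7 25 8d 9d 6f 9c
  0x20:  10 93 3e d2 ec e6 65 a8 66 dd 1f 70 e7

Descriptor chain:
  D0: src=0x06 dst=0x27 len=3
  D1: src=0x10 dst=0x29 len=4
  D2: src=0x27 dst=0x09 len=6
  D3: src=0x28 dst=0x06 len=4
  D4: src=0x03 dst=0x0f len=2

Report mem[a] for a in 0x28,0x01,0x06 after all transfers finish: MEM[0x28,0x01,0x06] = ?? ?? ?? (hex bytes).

D0: mem[0x27..0x29] <- [ed cd 8e]
D1: mem[0x29..0x2c] <- [38 a5 94 a7]
D2: mem[0x09..0x0e] <- [ed cd 38 a5 94 a7]
D3: mem[0x06..0x09] <- [cd 38 a5 94]
D4: mem[0x0f..0x10] <- [40 b6]
query mem[0x28]=0xcd, mem[0x01]=0x6d, mem[0x06]=0xcd

MEM[0x28,0x01,0x06] = cd 6d cd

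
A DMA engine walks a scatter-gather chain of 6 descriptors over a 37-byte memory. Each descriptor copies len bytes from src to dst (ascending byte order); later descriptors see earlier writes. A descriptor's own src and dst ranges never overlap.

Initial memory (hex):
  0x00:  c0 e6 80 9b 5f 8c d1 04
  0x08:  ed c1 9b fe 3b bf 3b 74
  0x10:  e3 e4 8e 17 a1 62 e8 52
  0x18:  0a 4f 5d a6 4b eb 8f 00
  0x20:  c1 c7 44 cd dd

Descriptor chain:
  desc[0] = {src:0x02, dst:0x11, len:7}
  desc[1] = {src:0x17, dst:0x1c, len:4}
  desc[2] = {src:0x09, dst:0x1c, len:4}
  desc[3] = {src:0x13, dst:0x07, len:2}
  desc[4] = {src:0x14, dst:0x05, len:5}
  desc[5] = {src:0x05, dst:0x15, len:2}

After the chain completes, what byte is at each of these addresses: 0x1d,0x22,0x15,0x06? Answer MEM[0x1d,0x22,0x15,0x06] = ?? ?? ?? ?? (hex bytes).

D0: mem[0x11..0x17] <- [80 9b 5f 8c d1 04 ed]
D1: mem[0x1c..0x1f] <- [ed 0a 4f 5d]
D2: mem[0x1c..0x1f] <- [c1 9b fe 3b]
D3: mem[0x07..0x08] <- [5f 8c]
D4: mem[0x05..0x09] <- [8c d1 04 ed 0a]
D5: mem[0x15..0x16] <- [8c d1]
query mem[0x1d]=0x9b, mem[0x22]=0x44, mem[0x15]=0x8c, mem[0x06]=0xd1

MEM[0x1d,0x22,0x15,0x06] = 9b 44 8c d1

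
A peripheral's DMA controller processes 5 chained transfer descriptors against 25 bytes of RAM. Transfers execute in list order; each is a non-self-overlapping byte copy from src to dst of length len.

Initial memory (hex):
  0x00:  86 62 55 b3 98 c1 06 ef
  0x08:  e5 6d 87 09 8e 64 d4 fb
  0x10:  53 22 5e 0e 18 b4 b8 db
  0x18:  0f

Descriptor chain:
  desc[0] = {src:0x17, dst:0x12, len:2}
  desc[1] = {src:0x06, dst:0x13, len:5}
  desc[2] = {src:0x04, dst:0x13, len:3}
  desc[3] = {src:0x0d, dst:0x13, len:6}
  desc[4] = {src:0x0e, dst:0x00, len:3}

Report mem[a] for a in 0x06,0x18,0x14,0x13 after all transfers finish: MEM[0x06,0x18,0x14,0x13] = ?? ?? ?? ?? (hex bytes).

MEM[0x06,0x18,0x14,0x13] = 06 db d4 64

  after D0: wrote 2B at 0x12 = db0f
  after D1: wrote 5B at 0x13 = 06efe56d87
  after D2: wrote 3B at 0x13 = 98c106
  after D3: wrote 6B at 0x13 = 64d4fb5322db
  after D4: wrote 3B at 0x00 = d4fb53
query mem[0x06]=0x06, mem[0x18]=0xdb, mem[0x14]=0xd4, mem[0x13]=0x64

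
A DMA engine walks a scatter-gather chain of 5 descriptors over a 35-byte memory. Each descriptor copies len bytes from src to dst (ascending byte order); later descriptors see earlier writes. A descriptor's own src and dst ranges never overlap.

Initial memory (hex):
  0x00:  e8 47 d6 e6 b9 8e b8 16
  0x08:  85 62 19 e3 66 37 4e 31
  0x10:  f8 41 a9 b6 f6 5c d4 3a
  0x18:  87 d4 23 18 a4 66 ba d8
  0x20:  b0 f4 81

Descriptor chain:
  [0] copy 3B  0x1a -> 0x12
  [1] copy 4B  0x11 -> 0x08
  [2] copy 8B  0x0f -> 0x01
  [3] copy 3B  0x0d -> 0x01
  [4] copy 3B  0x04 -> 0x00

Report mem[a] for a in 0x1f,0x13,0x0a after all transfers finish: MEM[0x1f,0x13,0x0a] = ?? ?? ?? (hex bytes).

MEM[0x1f,0x13,0x0a] = d8 18 18

[0] 0x1a->0x12 len=3 : 23 18 a4
[1] 0x11->0x08 len=4 : 41 23 18 a4
[2] 0x0f->0x01 len=8 : 31 f8 41 23 18 a4 5c d4
[3] 0x0d->0x01 len=3 : 37 4e 31
[4] 0x04->0x00 len=3 : 23 18 a4
query mem[0x1f]=0xd8, mem[0x13]=0x18, mem[0x0a]=0x18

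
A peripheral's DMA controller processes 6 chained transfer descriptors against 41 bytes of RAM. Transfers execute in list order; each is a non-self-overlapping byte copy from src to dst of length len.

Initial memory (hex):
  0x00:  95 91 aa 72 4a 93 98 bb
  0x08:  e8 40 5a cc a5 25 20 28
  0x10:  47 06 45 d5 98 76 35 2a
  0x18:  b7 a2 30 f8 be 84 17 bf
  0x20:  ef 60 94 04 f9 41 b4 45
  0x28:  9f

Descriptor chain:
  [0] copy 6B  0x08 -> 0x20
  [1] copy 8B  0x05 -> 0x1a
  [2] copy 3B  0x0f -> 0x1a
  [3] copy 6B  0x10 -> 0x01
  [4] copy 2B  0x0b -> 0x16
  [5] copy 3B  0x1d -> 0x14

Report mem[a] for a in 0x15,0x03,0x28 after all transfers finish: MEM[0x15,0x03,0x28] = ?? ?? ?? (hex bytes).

D0: mem[0x20..0x25] <- [e8 40 5a cc a5 25]
D1: mem[0x1a..0x21] <- [93 98 bb e8 40 5a cc a5]
D2: mem[0x1a..0x1c] <- [28 47 06]
D3: mem[0x01..0x06] <- [47 06 45 d5 98 76]
D4: mem[0x16..0x17] <- [cc a5]
D5: mem[0x14..0x16] <- [e8 40 5a]
query mem[0x15]=0x40, mem[0x03]=0x45, mem[0x28]=0x9f

MEM[0x15,0x03,0x28] = 40 45 9f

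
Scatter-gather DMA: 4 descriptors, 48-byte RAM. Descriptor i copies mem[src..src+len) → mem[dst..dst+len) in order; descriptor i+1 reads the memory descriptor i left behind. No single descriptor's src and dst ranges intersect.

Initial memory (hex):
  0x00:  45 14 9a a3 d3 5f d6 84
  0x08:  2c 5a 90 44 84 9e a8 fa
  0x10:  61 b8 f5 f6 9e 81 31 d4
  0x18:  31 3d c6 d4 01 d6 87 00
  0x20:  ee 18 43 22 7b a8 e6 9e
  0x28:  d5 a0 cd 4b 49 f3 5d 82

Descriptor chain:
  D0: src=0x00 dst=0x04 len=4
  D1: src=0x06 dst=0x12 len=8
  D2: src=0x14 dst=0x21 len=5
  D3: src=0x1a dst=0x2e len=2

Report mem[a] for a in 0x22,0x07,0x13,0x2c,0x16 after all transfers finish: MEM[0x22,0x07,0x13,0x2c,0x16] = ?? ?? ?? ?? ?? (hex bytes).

MEM[0x22,0x07,0x13,0x2c,0x16] = 5a a3 a3 49 90

D0: mem[0x04..0x07] <- [45 14 9a a3]
D1: mem[0x12..0x19] <- [9a a3 2c 5a 90 44 84 9e]
D2: mem[0x21..0x25] <- [2c 5a 90 44 84]
D3: mem[0x2e..0x2f] <- [c6 d4]
query mem[0x22]=0x5a, mem[0x07]=0xa3, mem[0x13]=0xa3, mem[0x2c]=0x49, mem[0x16]=0x90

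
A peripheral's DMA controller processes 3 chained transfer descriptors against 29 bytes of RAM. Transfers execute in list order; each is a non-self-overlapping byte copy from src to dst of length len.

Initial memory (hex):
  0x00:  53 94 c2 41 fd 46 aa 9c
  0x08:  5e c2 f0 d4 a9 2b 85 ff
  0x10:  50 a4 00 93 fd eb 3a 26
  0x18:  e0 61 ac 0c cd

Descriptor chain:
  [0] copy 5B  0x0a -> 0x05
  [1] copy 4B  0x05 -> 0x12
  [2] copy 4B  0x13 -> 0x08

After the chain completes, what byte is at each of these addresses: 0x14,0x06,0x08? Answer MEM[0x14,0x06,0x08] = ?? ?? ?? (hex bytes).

MEM[0x14,0x06,0x08] = a9 d4 d4

[0] 0x0a->0x05 len=5 : f0 d4 a9 2b 85
[1] 0x05->0x12 len=4 : f0 d4 a9 2b
[2] 0x13->0x08 len=4 : d4 a9 2b 3a
query mem[0x14]=0xa9, mem[0x06]=0xd4, mem[0x08]=0xd4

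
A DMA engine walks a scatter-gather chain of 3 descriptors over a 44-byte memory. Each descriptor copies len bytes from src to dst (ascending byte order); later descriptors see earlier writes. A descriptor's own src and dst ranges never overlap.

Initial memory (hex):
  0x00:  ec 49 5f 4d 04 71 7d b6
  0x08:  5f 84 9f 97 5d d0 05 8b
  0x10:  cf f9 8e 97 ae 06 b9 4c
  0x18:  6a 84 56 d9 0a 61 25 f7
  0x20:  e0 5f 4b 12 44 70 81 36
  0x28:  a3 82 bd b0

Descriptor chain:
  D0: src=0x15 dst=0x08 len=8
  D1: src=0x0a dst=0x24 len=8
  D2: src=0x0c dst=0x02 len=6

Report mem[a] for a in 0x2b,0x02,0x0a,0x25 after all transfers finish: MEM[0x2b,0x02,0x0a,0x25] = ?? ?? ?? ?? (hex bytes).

#0 dst[0x08+8] := {0x06,0xb9,0x4c,0x6a,0x84,0x56,0xd9,0x0a}
#1 dst[0x24+8] := {0x4c,0x6a,0x84,0x56,0xd9,0x0a,0xcf,0xf9}
#2 dst[0x02+6] := {0x84,0x56,0xd9,0x0a,0xcf,0xf9}
query mem[0x2b]=0xf9, mem[0x02]=0x84, mem[0x0a]=0x4c, mem[0x25]=0x6a

MEM[0x2b,0x02,0x0a,0x25] = f9 84 4c 6a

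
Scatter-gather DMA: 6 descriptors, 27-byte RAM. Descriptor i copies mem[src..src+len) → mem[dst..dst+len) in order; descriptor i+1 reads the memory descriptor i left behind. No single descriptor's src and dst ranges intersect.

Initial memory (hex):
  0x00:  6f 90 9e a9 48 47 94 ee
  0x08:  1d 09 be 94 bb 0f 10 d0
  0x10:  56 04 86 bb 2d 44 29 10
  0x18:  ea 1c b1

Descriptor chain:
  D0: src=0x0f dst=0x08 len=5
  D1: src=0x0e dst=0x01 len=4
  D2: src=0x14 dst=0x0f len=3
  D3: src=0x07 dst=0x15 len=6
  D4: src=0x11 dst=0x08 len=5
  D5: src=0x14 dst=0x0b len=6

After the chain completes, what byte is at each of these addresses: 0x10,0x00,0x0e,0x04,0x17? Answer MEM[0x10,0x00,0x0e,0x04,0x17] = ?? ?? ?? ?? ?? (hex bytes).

MEM[0x10,0x00,0x0e,0x04,0x17] = 86 6f 56 04 56

#0 dst[0x08+5] := {0xd0,0x56,0x04,0x86,0xbb}
#1 dst[0x01+4] := {0x10,0xd0,0x56,0x04}
#2 dst[0x0f+3] := {0x2d,0x44,0x29}
#3 dst[0x15+6] := {0xee,0xd0,0x56,0x04,0x86,0xbb}
#4 dst[0x08+5] := {0x29,0x86,0xbb,0x2d,0xee}
#5 dst[0x0b+6] := {0x2d,0xee,0xd0,0x56,0x04,0x86}
query mem[0x10]=0x86, mem[0x00]=0x6f, mem[0x0e]=0x56, mem[0x04]=0x04, mem[0x17]=0x56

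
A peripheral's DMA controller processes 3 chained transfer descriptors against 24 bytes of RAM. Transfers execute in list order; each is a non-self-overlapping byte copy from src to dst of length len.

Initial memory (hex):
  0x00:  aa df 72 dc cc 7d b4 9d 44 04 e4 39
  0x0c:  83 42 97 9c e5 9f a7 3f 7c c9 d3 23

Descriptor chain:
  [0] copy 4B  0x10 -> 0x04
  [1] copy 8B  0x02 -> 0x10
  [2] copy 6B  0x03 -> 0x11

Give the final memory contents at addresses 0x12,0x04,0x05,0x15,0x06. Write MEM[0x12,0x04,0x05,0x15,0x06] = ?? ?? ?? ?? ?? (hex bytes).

MEM[0x12,0x04,0x05,0x15,0x06] = e5 e5 9f 3f a7

  after D0: wrote 4B at 0x04 = e59fa73f
  after D1: wrote 8B at 0x10 = 72dce59fa73f4404
  after D2: wrote 6B at 0x11 = dce59fa73f44
query mem[0x12]=0xe5, mem[0x04]=0xe5, mem[0x05]=0x9f, mem[0x15]=0x3f, mem[0x06]=0xa7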